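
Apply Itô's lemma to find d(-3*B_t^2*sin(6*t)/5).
d(-3*B_t^2*sin(6*t)/5) = (-18*B_t^2*cos(6*t)/5 - 3*sin(6*t)/5) dt + (-6*B_t*sin(6*t)/5) dB_t

Itô's formula for f(t, x): d f(t, B_t) = (f_t + (1/2) f_xx) dt + f_x dB_t. Compute partials of f(t, x) = -3*x^2*sin(6*t)/5:
  f_t(t,x)  = -18*x^2*cos(6*t)/5
  f_x(t,x)  = -6*x*sin(6*t)/5
  f_xx(t,x) = -6*sin(6*t)/5
Assemble drift = f_t + (1/2) f_xx = -18*x^2*cos(6*t)/5 - 3*sin(6*t)/5 and diffusion = f_x = -6*x*sin(6*t)/5. Substituting x = B_t:
  d(-3*B_t^2*sin(6*t)/5) = (-18*B_t^2*cos(6*t)/5 - 3*sin(6*t)/5) dt + (-6*B_t*sin(6*t)/5) dB_t.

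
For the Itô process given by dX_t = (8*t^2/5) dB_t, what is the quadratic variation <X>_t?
<X>_t = 64*t^5/125

For an Itô process dX_t = a(t) dt + b(t) dB_t, the quadratic variation is <X>_t = int_0^t b(s)^2 ds (the drift term does not contribute). Here b(s) = 8*s^2/5, so
  b(s)^2 = 64*s^4/25.
Integrating from 0 to t:
  <X>_t = int_0^t (64*s^4/25) ds = 64*t^5/125.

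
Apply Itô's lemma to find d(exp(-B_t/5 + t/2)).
d(exp(-B_t/5 + t/2)) = (13*exp(-B_t/5 + t/2)/25) dt + (-exp(-B_t/5 + t/2)/5) dB_t

Itô's formula for f(t, x): d f(t, B_t) = (f_t + (1/2) f_xx) dt + f_x dB_t. Compute partials of f(t, x) = exp(t/2 - x/5):
  f_t(t,x)  = exp(t/2 - x/5)/2
  f_x(t,x)  = -exp(t/2 - x/5)/5
  f_xx(t,x) = exp(t/2 - x/5)/25
Assemble drift = f_t + (1/2) f_xx = 13*exp(t/2 - x/5)/25 and diffusion = f_x = -exp(t/2 - x/5)/5. Substituting x = B_t:
  d(exp(-B_t/5 + t/2)) = (13*exp(-B_t/5 + t/2)/25) dt + (-exp(-B_t/5 + t/2)/5) dB_t.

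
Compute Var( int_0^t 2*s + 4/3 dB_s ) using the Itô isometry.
Var = 4*t*(3*t^2 + 6*t + 4)/9

The Itô integral of a deterministic integrand f(s) has mean 0 because each increment f(s) * (B_{s+ds} - B_s) has mean 0. By the Itô isometry:
  Var( int_0^t f(s) dB_s ) = E[ (int_0^t f(s) dB_s)^2 ] = int_0^t f(s)^2 ds.
Here f(s) = 2*s + 4/3, so f(s)^2 = 4*(3*s + 2)^2/9. Integrate:
  int_0^t (4*(3*s + 2)^2/9) ds = 4*t*(3*t^2 + 6*t + 4)/9.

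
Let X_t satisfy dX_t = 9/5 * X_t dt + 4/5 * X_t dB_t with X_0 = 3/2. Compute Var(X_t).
Var(X_t) = 9*(exp(16*t/25) - 1)*exp(18*t/5)/4

For GBM dX = mu X dt + sigma X dB with X_0 = x_0, apply Itô to Y = log X: dY = (mu - sigma^2/2) dt + sigma dB, so Y_t = log(x_0) + (mu - sigma^2/2) t + sigma B_t and hence X_t = x_0 * exp((mu - sigma^2/2) t + sigma B_t).
With mu = 9/5, sigma = 4/5, x_0 = 3/2, this gives:
  X_t = 3/2 * exp((37/25) * t + (4/5) * B_t).
Since sigma*B_t ~ Normal(0, sigma^2 t), E[exp(sigma*B_t)] = exp(sigma^2 t / 2); so E[X_t] = x_0 * exp((mu - sigma^2/2) t) * exp(sigma^2 t / 2) = x_0 * exp(mu t) = 3*exp(9*t/5)/2.
Var(X_t) = E[X_t^2] - (E[X_t])^2 = x_0^2 * exp(2 mu t) * (exp(sigma^2 t) - 1) = 9*(exp(16*t/25) - 1)*exp(18*t/5)/4.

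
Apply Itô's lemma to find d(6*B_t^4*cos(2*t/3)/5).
d(6*B_t^4*cos(2*t/3)/5) = (4*B_t^2*(-B_t^2*sin(2*t/3) + 9*cos(2*t/3))/5) dt + (24*B_t^3*cos(2*t/3)/5) dB_t

Itô's formula for f(t, x): d f(t, B_t) = (f_t + (1/2) f_xx) dt + f_x dB_t. Compute partials of f(t, x) = 6*x^4*cos(2*t/3)/5:
  f_t(t,x)  = -4*x^4*sin(2*t/3)/5
  f_x(t,x)  = 24*x^3*cos(2*t/3)/5
  f_xx(t,x) = 72*x^2*cos(2*t/3)/5
Assemble drift = f_t + (1/2) f_xx = 4*x^2*(-x^2*sin(2*t/3) + 9*cos(2*t/3))/5 and diffusion = f_x = 24*x^3*cos(2*t/3)/5. Substituting x = B_t:
  d(6*B_t^4*cos(2*t/3)/5) = (4*B_t^2*(-B_t^2*sin(2*t/3) + 9*cos(2*t/3))/5) dt + (24*B_t^3*cos(2*t/3)/5) dB_t.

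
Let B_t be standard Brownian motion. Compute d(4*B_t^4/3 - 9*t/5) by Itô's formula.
d(4*B_t^4/3 - 9*t/5) = (8*B_t^2 - 9/5) dt + (16*B_t^3/3) dB_t

Itô's formula for f(t, x): d f(t, B_t) = (f_t + (1/2) f_xx) dt + f_x dB_t. Compute partials of f(t, x) = -9*t/5 + 4*x^4/3:
  f_t(t,x)  = -9/5
  f_x(t,x)  = 16*x^3/3
  f_xx(t,x) = 16*x^2
Assemble drift = f_t + (1/2) f_xx = 8*x^2 - 9/5 and diffusion = f_x = 16*x^3/3. Substituting x = B_t:
  d(4*B_t^4/3 - 9*t/5) = (8*B_t^2 - 9/5) dt + (16*B_t^3/3) dB_t.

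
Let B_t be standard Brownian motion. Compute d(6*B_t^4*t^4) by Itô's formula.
d(6*B_t^4*t^4) = (B_t^2*t^3*(24*B_t^2 + 36*t)) dt + (24*B_t^3*t^4) dB_t

Itô's formula for f(t, x): d f(t, B_t) = (f_t + (1/2) f_xx) dt + f_x dB_t. Compute partials of f(t, x) = 6*t^4*x^4:
  f_t(t,x)  = 24*t^3*x^4
  f_x(t,x)  = 24*t^4*x^3
  f_xx(t,x) = 72*t^4*x^2
Assemble drift = f_t + (1/2) f_xx = t^3*x^2*(36*t + 24*x^2) and diffusion = f_x = 24*t^4*x^3. Substituting x = B_t:
  d(6*B_t^4*t^4) = (B_t^2*t^3*(24*B_t^2 + 36*t)) dt + (24*B_t^3*t^4) dB_t.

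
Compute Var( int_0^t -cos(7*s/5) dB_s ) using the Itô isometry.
Var = t/2 + 5*sin(14*t/5)/28

The Itô integral of a deterministic integrand f(s) has mean 0 because each increment f(s) * (B_{s+ds} - B_s) has mean 0. By the Itô isometry:
  Var( int_0^t f(s) dB_s ) = E[ (int_0^t f(s) dB_s)^2 ] = int_0^t f(s)^2 ds.
Here f(s) = -cos(7*s/5), so f(s)^2 = cos(7*s/5)^2. Integrate:
  int_0^t (cos(7*s/5)^2) ds = t/2 + 5*sin(14*t/5)/28.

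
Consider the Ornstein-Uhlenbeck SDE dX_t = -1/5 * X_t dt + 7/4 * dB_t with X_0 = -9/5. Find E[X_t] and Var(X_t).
E[X_t] = -9*exp(-t/5)/5; Var(X_t) = 245/32 - 245*exp(-2*t/5)/32

The OU SDE dX = -theta X dt + sigma dB admits the integrating factor exp(theta t): d(exp(theta t) X_t) = sigma exp(theta t) dB_t. Integrating from 0 to t:
  X_t = x_0 * exp(-theta t) + sigma * int_0^t exp(-theta (t-s)) dB_s.
The Itô integral has mean 0 and (by the Itô isometry) variance sigma^2 * int_0^t exp(-2 theta (t - s)) ds = sigma^2 * (1 - exp(-2 theta t)) / (2 theta).
With theta = 1/5, sigma = 7/4, x_0 = -9/5:
  E[X_t] = -9/5 * exp(-1/5 t) = -9*exp(-t/5)/5
  Var(X_t) = (7/4)^2 * (1 - exp(-2*1/5 t)) / (2 * 1/5) = 245/32 - 245*exp(-2*t/5)/32.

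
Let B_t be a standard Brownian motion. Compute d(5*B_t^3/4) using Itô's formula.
d(5*B_t^3/4) = (15*B_t/4) dt + (15*B_t^2/4) dB_t

Itô's formula for f(B_t) gives d f(B_t) = f'(B_t) dB_t + (1/2) f''(B_t) dt. Compute derivatives of f(x) = 5*x^3/4:
  f'(x)  = 15*x^2/4
  f''(x) = 15*x/2
Substitute x = B_t and multiply the f'' term by 1/2:
  drift     = (1/2) * (15*x/2) evaluated at B_t = 15*B_t/4
  diffusion = (15*x^2/4) evaluated at B_t = 15*B_t^2/4
Therefore d(5*B_t^3/4) = (15*B_t/4) dt + (15*B_t^2/4) dB_t.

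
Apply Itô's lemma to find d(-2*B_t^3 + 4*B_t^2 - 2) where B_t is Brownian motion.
d(-2*B_t^3 + 4*B_t^2 - 2) = (4 - 6*B_t) dt + (2*B_t*(4 - 3*B_t)) dB_t

Itô's formula for f(B_t) gives d f(B_t) = f'(B_t) dB_t + (1/2) f''(B_t) dt. Compute derivatives of f(x) = -2*x^3 + 4*x^2 - 2:
  f'(x)  = 2*x*(4 - 3*x)
  f''(x) = 8 - 12*x
Substitute x = B_t and multiply the f'' term by 1/2:
  drift     = (1/2) * (8 - 12*x) evaluated at B_t = 4 - 6*B_t
  diffusion = (2*x*(4 - 3*x)) evaluated at B_t = 2*B_t*(4 - 3*B_t)
Therefore d(-2*B_t^3 + 4*B_t^2 - 2) = (4 - 6*B_t) dt + (2*B_t*(4 - 3*B_t)) dB_t.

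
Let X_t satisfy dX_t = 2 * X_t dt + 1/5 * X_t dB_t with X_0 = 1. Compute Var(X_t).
Var(X_t) = (exp(t/25) - 1)*exp(4*t)

For GBM dX = mu X dt + sigma X dB with X_0 = x_0, apply Itô to Y = log X: dY = (mu - sigma^2/2) dt + sigma dB, so Y_t = log(x_0) + (mu - sigma^2/2) t + sigma B_t and hence X_t = x_0 * exp((mu - sigma^2/2) t + sigma B_t).
With mu = 2, sigma = 1/5, x_0 = 1, this gives:
  X_t = 1 * exp((99/50) * t + (1/5) * B_t).
Since sigma*B_t ~ Normal(0, sigma^2 t), E[exp(sigma*B_t)] = exp(sigma^2 t / 2); so E[X_t] = x_0 * exp((mu - sigma^2/2) t) * exp(sigma^2 t / 2) = x_0 * exp(mu t) = exp(2*t).
Var(X_t) = E[X_t^2] - (E[X_t])^2 = x_0^2 * exp(2 mu t) * (exp(sigma^2 t) - 1) = (exp(t/25) - 1)*exp(4*t).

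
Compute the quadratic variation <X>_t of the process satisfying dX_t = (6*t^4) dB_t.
<X>_t = 4*t^9

For an Itô process dX_t = a(t) dt + b(t) dB_t, the quadratic variation is <X>_t = int_0^t b(s)^2 ds (the drift term does not contribute). Here b(s) = 6*s^4, so
  b(s)^2 = 36*s^8.
Integrating from 0 to t:
  <X>_t = int_0^t (36*s^8) ds = 4*t^9.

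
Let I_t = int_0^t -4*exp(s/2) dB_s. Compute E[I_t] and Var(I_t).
E[I_t] = 0; Var(I_t) = 16*exp(t) - 16

The Itô integral of a deterministic integrand f(s) has mean 0 because each increment f(s) * (B_{s+ds} - B_s) has mean 0. By the Itô isometry:
  Var( int_0^t f(s) dB_s ) = E[ (int_0^t f(s) dB_s)^2 ] = int_0^t f(s)^2 ds.
Here f(s) = -4*exp(s/2), so f(s)^2 = 16*exp(s). Integrate:
  int_0^t (16*exp(s)) ds = 16*exp(t) - 16.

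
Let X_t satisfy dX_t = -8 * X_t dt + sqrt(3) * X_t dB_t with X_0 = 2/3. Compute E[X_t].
E[X_t] = 2*exp(-8*t)/3

For GBM dX = mu X dt + sigma X dB with X_0 = x_0, apply Itô to Y = log X: dY = (mu - sigma^2/2) dt + sigma dB, so Y_t = log(x_0) + (mu - sigma^2/2) t + sigma B_t and hence X_t = x_0 * exp((mu - sigma^2/2) t + sigma B_t).
With mu = -8, sigma = sqrt(3), x_0 = 2/3, this gives:
  X_t = 2/3 * exp((-19/2) * t + (sqrt(3)) * B_t).
Since sigma*B_t ~ Normal(0, sigma^2 t), E[exp(sigma*B_t)] = exp(sigma^2 t / 2); so E[X_t] = x_0 * exp((mu - sigma^2/2) t) * exp(sigma^2 t / 2) = x_0 * exp(mu t) = 2*exp(-8*t)/3.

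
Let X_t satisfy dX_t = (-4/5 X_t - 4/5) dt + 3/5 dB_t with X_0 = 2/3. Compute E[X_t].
E[X_t] = -1 + 5*exp(-4*t/5)/3

Taking expectations and using E[dB_t] = 0, the mean m(t) = E[X_t] satisfies the ODE m'(t) = a m(t) + b with m(0) = x_0. With a = -4/5, b = -4/5, x_0 = 2/3, the solution is
  m(t) = x_0 * exp(a t) + (b/a) * (exp(a t) - 1)
       = (2/3) * exp((-4/5) t) + ((-4/5)/(-4/5)) * (exp((-4/5) t) - 1)
       = -1 + 5*exp(-4*t/5)/3.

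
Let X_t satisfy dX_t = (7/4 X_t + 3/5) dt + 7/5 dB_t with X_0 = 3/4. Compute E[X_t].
E[X_t] = 153*exp(7*t/4)/140 - 12/35

Taking expectations and using E[dB_t] = 0, the mean m(t) = E[X_t] satisfies the ODE m'(t) = a m(t) + b with m(0) = x_0. With a = 7/4, b = 3/5, x_0 = 3/4, the solution is
  m(t) = x_0 * exp(a t) + (b/a) * (exp(a t) - 1)
       = (3/4) * exp((7/4) t) + ((3/5)/(7/4)) * (exp((7/4) t) - 1)
       = 153*exp(7*t/4)/140 - 12/35.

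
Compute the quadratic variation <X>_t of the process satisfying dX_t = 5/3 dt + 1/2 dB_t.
<X>_t = t/4

For an Itô process dX_t = a(t) dt + b(t) dB_t, the quadratic variation is <X>_t = int_0^t b(s)^2 ds (the drift term does not contribute). Here b(s) = 1/2, so
  b(s)^2 = 1/4.
Integrating from 0 to t:
  <X>_t = int_0^t (1/4) ds = t/4.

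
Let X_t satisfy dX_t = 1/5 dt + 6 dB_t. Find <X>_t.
<X>_t = 36*t

For an Itô process dX_t = a(t) dt + b(t) dB_t, the quadratic variation is <X>_t = int_0^t b(s)^2 ds (the drift term does not contribute). Here b(s) = 6, so
  b(s)^2 = 36.
Integrating from 0 to t:
  <X>_t = int_0^t (36) ds = 36*t.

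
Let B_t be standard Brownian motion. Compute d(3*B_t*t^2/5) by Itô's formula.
d(3*B_t*t^2/5) = (6*B_t*t/5) dt + (3*t^2/5) dB_t

Itô's formula for f(t, x): d f(t, B_t) = (f_t + (1/2) f_xx) dt + f_x dB_t. Compute partials of f(t, x) = 3*t^2*x/5:
  f_t(t,x)  = 6*t*x/5
  f_x(t,x)  = 3*t^2/5
  f_xx(t,x) = 0
Assemble drift = f_t + (1/2) f_xx = 6*t*x/5 and diffusion = f_x = 3*t^2/5. Substituting x = B_t:
  d(3*B_t*t^2/5) = (6*B_t*t/5) dt + (3*t^2/5) dB_t.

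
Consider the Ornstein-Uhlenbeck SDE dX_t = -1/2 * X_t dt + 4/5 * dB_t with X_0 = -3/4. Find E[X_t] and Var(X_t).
E[X_t] = -3*exp(-t/2)/4; Var(X_t) = 16/25 - 16*exp(-t)/25

The OU SDE dX = -theta X dt + sigma dB admits the integrating factor exp(theta t): d(exp(theta t) X_t) = sigma exp(theta t) dB_t. Integrating from 0 to t:
  X_t = x_0 * exp(-theta t) + sigma * int_0^t exp(-theta (t-s)) dB_s.
The Itô integral has mean 0 and (by the Itô isometry) variance sigma^2 * int_0^t exp(-2 theta (t - s)) ds = sigma^2 * (1 - exp(-2 theta t)) / (2 theta).
With theta = 1/2, sigma = 4/5, x_0 = -3/4:
  E[X_t] = -3/4 * exp(-1/2 t) = -3*exp(-t/2)/4
  Var(X_t) = (4/5)^2 * (1 - exp(-2*1/2 t)) / (2 * 1/2) = 16/25 - 16*exp(-t)/25.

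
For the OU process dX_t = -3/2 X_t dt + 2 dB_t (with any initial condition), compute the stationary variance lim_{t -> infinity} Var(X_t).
lim Var(X_t) = 4/3

The OU SDE dX = -theta X dt + sigma dB admits the integrating factor exp(theta t): d(exp(theta t) X_t) = sigma exp(theta t) dB_t. Integrating from 0 to t gives X_t = x_0 * exp(-theta t) + sigma * int_0^t exp(-theta (t-s)) dB_s for any initial x_0. The Itô integral has variance (by the Itô isometry) sigma^2 * int_0^t exp(-2 theta (t - s)) ds = sigma^2 * (1 - exp(-2 theta t)) / (2 theta), independent of x_0.
With theta = 3/2, sigma = 2:
  Var(X_t) = (2)^2 * (1 - exp(-2*3/2 t)) / (2 * 3/2) = 4/3 - 4*exp(-3*t)/3.
As t -> infinity, exp(-2*3/2 t) -> 0, so the stationary variance is sigma^2 / (2 theta) = 4/3.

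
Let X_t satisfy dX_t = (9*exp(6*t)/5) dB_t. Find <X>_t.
<X>_t = 27*exp(12*t)/100 - 27/100

For an Itô process dX_t = a(t) dt + b(t) dB_t, the quadratic variation is <X>_t = int_0^t b(s)^2 ds (the drift term does not contribute). Here b(s) = 9*exp(6*s)/5, so
  b(s)^2 = 81*exp(12*s)/25.
Integrating from 0 to t:
  <X>_t = int_0^t (81*exp(12*s)/25) ds = 27*exp(12*t)/100 - 27/100.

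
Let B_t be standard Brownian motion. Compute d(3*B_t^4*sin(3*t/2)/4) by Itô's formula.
d(3*B_t^4*sin(3*t/2)/4) = (9*B_t^2*(B_t^2*cos(3*t/2) + 4*sin(3*t/2))/8) dt + (3*B_t^3*sin(3*t/2)) dB_t

Itô's formula for f(t, x): d f(t, B_t) = (f_t + (1/2) f_xx) dt + f_x dB_t. Compute partials of f(t, x) = 3*x^4*sin(3*t/2)/4:
  f_t(t,x)  = 9*x^4*cos(3*t/2)/8
  f_x(t,x)  = 3*x^3*sin(3*t/2)
  f_xx(t,x) = 9*x^2*sin(3*t/2)
Assemble drift = f_t + (1/2) f_xx = 9*x^2*(x^2*cos(3*t/2) + 4*sin(3*t/2))/8 and diffusion = f_x = 3*x^3*sin(3*t/2). Substituting x = B_t:
  d(3*B_t^4*sin(3*t/2)/4) = (9*B_t^2*(B_t^2*cos(3*t/2) + 4*sin(3*t/2))/8) dt + (3*B_t^3*sin(3*t/2)) dB_t.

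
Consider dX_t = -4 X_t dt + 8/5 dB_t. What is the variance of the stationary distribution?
lim Var(X_t) = 8/25

The OU SDE dX = -theta X dt + sigma dB admits the integrating factor exp(theta t): d(exp(theta t) X_t) = sigma exp(theta t) dB_t. Integrating from 0 to t gives X_t = x_0 * exp(-theta t) + sigma * int_0^t exp(-theta (t-s)) dB_s for any initial x_0. The Itô integral has variance (by the Itô isometry) sigma^2 * int_0^t exp(-2 theta (t - s)) ds = sigma^2 * (1 - exp(-2 theta t)) / (2 theta), independent of x_0.
With theta = 4, sigma = 8/5:
  Var(X_t) = (8/5)^2 * (1 - exp(-2*4 t)) / (2 * 4) = 8/25 - 8*exp(-8*t)/25.
As t -> infinity, exp(-2*4 t) -> 0, so the stationary variance is sigma^2 / (2 theta) = 8/25.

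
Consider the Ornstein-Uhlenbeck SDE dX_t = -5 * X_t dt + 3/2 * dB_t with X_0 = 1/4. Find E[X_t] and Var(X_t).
E[X_t] = exp(-5*t)/4; Var(X_t) = 9/40 - 9*exp(-10*t)/40

The OU SDE dX = -theta X dt + sigma dB admits the integrating factor exp(theta t): d(exp(theta t) X_t) = sigma exp(theta t) dB_t. Integrating from 0 to t:
  X_t = x_0 * exp(-theta t) + sigma * int_0^t exp(-theta (t-s)) dB_s.
The Itô integral has mean 0 and (by the Itô isometry) variance sigma^2 * int_0^t exp(-2 theta (t - s)) ds = sigma^2 * (1 - exp(-2 theta t)) / (2 theta).
With theta = 5, sigma = 3/2, x_0 = 1/4:
  E[X_t] = 1/4 * exp(-5 t) = exp(-5*t)/4
  Var(X_t) = (3/2)^2 * (1 - exp(-2*5 t)) / (2 * 5) = 9/40 - 9*exp(-10*t)/40.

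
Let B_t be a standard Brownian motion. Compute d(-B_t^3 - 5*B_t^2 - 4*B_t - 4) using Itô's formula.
d(-B_t^3 - 5*B_t^2 - 4*B_t - 4) = (-3*B_t - 5) dt + (-3*B_t^2 - 10*B_t - 4) dB_t

Itô's formula for f(B_t) gives d f(B_t) = f'(B_t) dB_t + (1/2) f''(B_t) dt. Compute derivatives of f(x) = -x^3 - 5*x^2 - 4*x - 4:
  f'(x)  = -3*x^2 - 10*x - 4
  f''(x) = -6*x - 10
Substitute x = B_t and multiply the f'' term by 1/2:
  drift     = (1/2) * (-6*x - 10) evaluated at B_t = -3*B_t - 5
  diffusion = (-3*x^2 - 10*x - 4) evaluated at B_t = -3*B_t^2 - 10*B_t - 4
Therefore d(-B_t^3 - 5*B_t^2 - 4*B_t - 4) = (-3*B_t - 5) dt + (-3*B_t^2 - 10*B_t - 4) dB_t.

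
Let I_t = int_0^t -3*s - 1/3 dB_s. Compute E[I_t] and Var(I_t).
E[I_t] = 0; Var(I_t) = t*(3*t^2 + t + 1/9)

The Itô integral of a deterministic integrand f(s) has mean 0 because each increment f(s) * (B_{s+ds} - B_s) has mean 0. By the Itô isometry:
  Var( int_0^t f(s) dB_s ) = E[ (int_0^t f(s) dB_s)^2 ] = int_0^t f(s)^2 ds.
Here f(s) = -3*s - 1/3, so f(s)^2 = (9*s + 1)^2/9. Integrate:
  int_0^t ((9*s + 1)^2/9) ds = t*(3*t^2 + t + 1/9).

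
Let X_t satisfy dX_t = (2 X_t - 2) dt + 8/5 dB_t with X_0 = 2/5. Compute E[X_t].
E[X_t] = 1 - 3*exp(2*t)/5

Taking expectations and using E[dB_t] = 0, the mean m(t) = E[X_t] satisfies the ODE m'(t) = a m(t) + b with m(0) = x_0. With a = 2, b = -2, x_0 = 2/5, the solution is
  m(t) = x_0 * exp(a t) + (b/a) * (exp(a t) - 1)
       = (2/5) * exp(2 t) + ((-2)/2) * (exp(2 t) - 1)
       = 1 - 3*exp(2*t)/5.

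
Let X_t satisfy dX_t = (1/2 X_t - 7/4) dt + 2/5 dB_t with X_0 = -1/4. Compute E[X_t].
E[X_t] = 7/2 - 15*exp(t/2)/4

Taking expectations and using E[dB_t] = 0, the mean m(t) = E[X_t] satisfies the ODE m'(t) = a m(t) + b with m(0) = x_0. With a = 1/2, b = -7/4, x_0 = -1/4, the solution is
  m(t) = x_0 * exp(a t) + (b/a) * (exp(a t) - 1)
       = (-1/4) * exp((1/2) t) + ((-7/4)/(1/2)) * (exp((1/2) t) - 1)
       = 7/2 - 15*exp(t/2)/4.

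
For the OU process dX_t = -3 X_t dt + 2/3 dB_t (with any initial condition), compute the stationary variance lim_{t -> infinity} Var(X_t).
lim Var(X_t) = 2/27

The OU SDE dX = -theta X dt + sigma dB admits the integrating factor exp(theta t): d(exp(theta t) X_t) = sigma exp(theta t) dB_t. Integrating from 0 to t gives X_t = x_0 * exp(-theta t) + sigma * int_0^t exp(-theta (t-s)) dB_s for any initial x_0. The Itô integral has variance (by the Itô isometry) sigma^2 * int_0^t exp(-2 theta (t - s)) ds = sigma^2 * (1 - exp(-2 theta t)) / (2 theta), independent of x_0.
With theta = 3, sigma = 2/3:
  Var(X_t) = (2/3)^2 * (1 - exp(-2*3 t)) / (2 * 3) = 2/27 - 2*exp(-6*t)/27.
As t -> infinity, exp(-2*3 t) -> 0, so the stationary variance is sigma^2 / (2 theta) = 2/27.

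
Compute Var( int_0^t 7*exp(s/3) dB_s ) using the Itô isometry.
Var = 147*exp(2*t/3)/2 - 147/2

The Itô integral of a deterministic integrand f(s) has mean 0 because each increment f(s) * (B_{s+ds} - B_s) has mean 0. By the Itô isometry:
  Var( int_0^t f(s) dB_s ) = E[ (int_0^t f(s) dB_s)^2 ] = int_0^t f(s)^2 ds.
Here f(s) = 7*exp(s/3), so f(s)^2 = 49*exp(2*s/3). Integrate:
  int_0^t (49*exp(2*s/3)) ds = 147*exp(2*t/3)/2 - 147/2.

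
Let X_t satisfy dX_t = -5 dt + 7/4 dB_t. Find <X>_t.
<X>_t = 49*t/16

For an Itô process dX_t = a(t) dt + b(t) dB_t, the quadratic variation is <X>_t = int_0^t b(s)^2 ds (the drift term does not contribute). Here b(s) = 7/4, so
  b(s)^2 = 49/16.
Integrating from 0 to t:
  <X>_t = int_0^t (49/16) ds = 49*t/16.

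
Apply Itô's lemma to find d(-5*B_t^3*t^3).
d(-5*B_t^3*t^3) = (15*B_t*t^2*(-B_t^2 - t)) dt + (-15*B_t^2*t^3) dB_t

Itô's formula for f(t, x): d f(t, B_t) = (f_t + (1/2) f_xx) dt + f_x dB_t. Compute partials of f(t, x) = -5*t^3*x^3:
  f_t(t,x)  = -15*t^2*x^3
  f_x(t,x)  = -15*t^3*x^2
  f_xx(t,x) = -30*t^3*x
Assemble drift = f_t + (1/2) f_xx = 15*t^2*x*(-t - x^2) and diffusion = f_x = -15*t^3*x^2. Substituting x = B_t:
  d(-5*B_t^3*t^3) = (15*B_t*t^2*(-B_t^2 - t)) dt + (-15*B_t^2*t^3) dB_t.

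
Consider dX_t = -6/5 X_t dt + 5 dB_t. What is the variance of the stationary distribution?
lim Var(X_t) = 125/12

The OU SDE dX = -theta X dt + sigma dB admits the integrating factor exp(theta t): d(exp(theta t) X_t) = sigma exp(theta t) dB_t. Integrating from 0 to t gives X_t = x_0 * exp(-theta t) + sigma * int_0^t exp(-theta (t-s)) dB_s for any initial x_0. The Itô integral has variance (by the Itô isometry) sigma^2 * int_0^t exp(-2 theta (t - s)) ds = sigma^2 * (1 - exp(-2 theta t)) / (2 theta), independent of x_0.
With theta = 6/5, sigma = 5:
  Var(X_t) = (5)^2 * (1 - exp(-2*6/5 t)) / (2 * 6/5) = 125/12 - 125*exp(-12*t/5)/12.
As t -> infinity, exp(-2*6/5 t) -> 0, so the stationary variance is sigma^2 / (2 theta) = 125/12.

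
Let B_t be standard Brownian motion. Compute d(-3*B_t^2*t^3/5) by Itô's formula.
d(-3*B_t^2*t^3/5) = (3*t^2*(-3*B_t^2 - t)/5) dt + (-6*B_t*t^3/5) dB_t

Itô's formula for f(t, x): d f(t, B_t) = (f_t + (1/2) f_xx) dt + f_x dB_t. Compute partials of f(t, x) = -3*t^3*x^2/5:
  f_t(t,x)  = -9*t^2*x^2/5
  f_x(t,x)  = -6*t^3*x/5
  f_xx(t,x) = -6*t^3/5
Assemble drift = f_t + (1/2) f_xx = 3*t^2*(-t - 3*x^2)/5 and diffusion = f_x = -6*t^3*x/5. Substituting x = B_t:
  d(-3*B_t^2*t^3/5) = (3*t^2*(-3*B_t^2 - t)/5) dt + (-6*B_t*t^3/5) dB_t.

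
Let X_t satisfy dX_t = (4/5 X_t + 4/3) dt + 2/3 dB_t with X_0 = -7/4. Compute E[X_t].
E[X_t] = -exp(4*t/5)/12 - 5/3

Taking expectations and using E[dB_t] = 0, the mean m(t) = E[X_t] satisfies the ODE m'(t) = a m(t) + b with m(0) = x_0. With a = 4/5, b = 4/3, x_0 = -7/4, the solution is
  m(t) = x_0 * exp(a t) + (b/a) * (exp(a t) - 1)
       = (-7/4) * exp((4/5) t) + ((4/3)/(4/5)) * (exp((4/5) t) - 1)
       = -exp(4*t/5)/12 - 5/3.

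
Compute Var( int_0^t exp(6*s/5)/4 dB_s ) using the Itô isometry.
Var = 5*exp(12*t/5)/192 - 5/192

The Itô integral of a deterministic integrand f(s) has mean 0 because each increment f(s) * (B_{s+ds} - B_s) has mean 0. By the Itô isometry:
  Var( int_0^t f(s) dB_s ) = E[ (int_0^t f(s) dB_s)^2 ] = int_0^t f(s)^2 ds.
Here f(s) = exp(6*s/5)/4, so f(s)^2 = exp(12*s/5)/16. Integrate:
  int_0^t (exp(12*s/5)/16) ds = 5*exp(12*t/5)/192 - 5/192.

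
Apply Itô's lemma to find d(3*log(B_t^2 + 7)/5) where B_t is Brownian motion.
d(3*log(B_t^2 + 7)/5) = (3*(7 - B_t^2)/(5*(B_t^2 + 7)^2)) dt + (6*B_t/(5*(B_t^2 + 7))) dB_t

Itô's formula for f(B_t) gives d f(B_t) = f'(B_t) dB_t + (1/2) f''(B_t) dt. Compute derivatives of f(x) = 3*log(x^2 + 7)/5:
  f'(x)  = 6*x/(5*(x^2 + 7))
  f''(x) = 6*(7 - x^2)/(5*(x^2 + 7)^2)
Substitute x = B_t and multiply the f'' term by 1/2:
  drift     = (1/2) * (6*(7 - x^2)/(5*(x^2 + 7)^2)) evaluated at B_t = 3*(7 - B_t^2)/(5*(B_t^2 + 7)^2)
  diffusion = (6*x/(5*(x^2 + 7))) evaluated at B_t = 6*B_t/(5*(B_t^2 + 7))
Therefore d(3*log(B_t^2 + 7)/5) = (3*(7 - B_t^2)/(5*(B_t^2 + 7)^2)) dt + (6*B_t/(5*(B_t^2 + 7))) dB_t.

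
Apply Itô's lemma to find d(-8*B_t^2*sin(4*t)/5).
d(-8*B_t^2*sin(4*t)/5) = (-32*B_t^2*cos(4*t)/5 - 8*sin(4*t)/5) dt + (-16*B_t*sin(4*t)/5) dB_t

Itô's formula for f(t, x): d f(t, B_t) = (f_t + (1/2) f_xx) dt + f_x dB_t. Compute partials of f(t, x) = -8*x^2*sin(4*t)/5:
  f_t(t,x)  = -32*x^2*cos(4*t)/5
  f_x(t,x)  = -16*x*sin(4*t)/5
  f_xx(t,x) = -16*sin(4*t)/5
Assemble drift = f_t + (1/2) f_xx = -32*x^2*cos(4*t)/5 - 8*sin(4*t)/5 and diffusion = f_x = -16*x*sin(4*t)/5. Substituting x = B_t:
  d(-8*B_t^2*sin(4*t)/5) = (-32*B_t^2*cos(4*t)/5 - 8*sin(4*t)/5) dt + (-16*B_t*sin(4*t)/5) dB_t.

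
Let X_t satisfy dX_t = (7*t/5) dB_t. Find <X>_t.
<X>_t = 49*t^3/75

For an Itô process dX_t = a(t) dt + b(t) dB_t, the quadratic variation is <X>_t = int_0^t b(s)^2 ds (the drift term does not contribute). Here b(s) = 7*s/5, so
  b(s)^2 = 49*s^2/25.
Integrating from 0 to t:
  <X>_t = int_0^t (49*s^2/25) ds = 49*t^3/75.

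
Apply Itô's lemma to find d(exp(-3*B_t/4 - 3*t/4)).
d(exp(-3*B_t/4 - 3*t/4)) = (-15*exp(-3*B_t/4 - 3*t/4)/32) dt + (-3*exp(-3*B_t/4 - 3*t/4)/4) dB_t

Itô's formula for f(t, x): d f(t, B_t) = (f_t + (1/2) f_xx) dt + f_x dB_t. Compute partials of f(t, x) = exp(-3*t/4 - 3*x/4):
  f_t(t,x)  = -3*exp(-3*t/4 - 3*x/4)/4
  f_x(t,x)  = -3*exp(-3*t/4 - 3*x/4)/4
  f_xx(t,x) = 9*exp(-3*t/4 - 3*x/4)/16
Assemble drift = f_t + (1/2) f_xx = -15*exp(-3*t/4 - 3*x/4)/32 and diffusion = f_x = -3*exp(-3*t/4 - 3*x/4)/4. Substituting x = B_t:
  d(exp(-3*B_t/4 - 3*t/4)) = (-15*exp(-3*B_t/4 - 3*t/4)/32) dt + (-3*exp(-3*B_t/4 - 3*t/4)/4) dB_t.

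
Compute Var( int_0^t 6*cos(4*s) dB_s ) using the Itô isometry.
Var = 18*t + 9*sin(4*t)*cos(4*t)/2

The Itô integral of a deterministic integrand f(s) has mean 0 because each increment f(s) * (B_{s+ds} - B_s) has mean 0. By the Itô isometry:
  Var( int_0^t f(s) dB_s ) = E[ (int_0^t f(s) dB_s)^2 ] = int_0^t f(s)^2 ds.
Here f(s) = 6*cos(4*s), so f(s)^2 = 36*cos(4*s)^2. Integrate:
  int_0^t (36*cos(4*s)^2) ds = 18*t + 9*sin(4*t)*cos(4*t)/2.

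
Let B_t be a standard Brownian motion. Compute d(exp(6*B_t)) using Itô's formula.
d(exp(6*B_t)) = (18*exp(6*B_t)) dt + (6*exp(6*B_t)) dB_t

Itô's formula for f(B_t) gives d f(B_t) = f'(B_t) dB_t + (1/2) f''(B_t) dt. Compute derivatives of f(x) = exp(6*x):
  f'(x)  = 6*exp(6*x)
  f''(x) = 36*exp(6*x)
Substitute x = B_t and multiply the f'' term by 1/2:
  drift     = (1/2) * (36*exp(6*x)) evaluated at B_t = 18*exp(6*B_t)
  diffusion = (6*exp(6*x)) evaluated at B_t = 6*exp(6*B_t)
Therefore d(exp(6*B_t)) = (18*exp(6*B_t)) dt + (6*exp(6*B_t)) dB_t.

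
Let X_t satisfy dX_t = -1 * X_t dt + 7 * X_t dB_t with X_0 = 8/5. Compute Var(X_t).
Var(X_t) = (64*exp(49*t) - 64)*exp(-2*t)/25

For GBM dX = mu X dt + sigma X dB with X_0 = x_0, apply Itô to Y = log X: dY = (mu - sigma^2/2) dt + sigma dB, so Y_t = log(x_0) + (mu - sigma^2/2) t + sigma B_t and hence X_t = x_0 * exp((mu - sigma^2/2) t + sigma B_t).
With mu = -1, sigma = 7, x_0 = 8/5, this gives:
  X_t = 8/5 * exp((-51/2) * t + (7) * B_t).
Since sigma*B_t ~ Normal(0, sigma^2 t), E[exp(sigma*B_t)] = exp(sigma^2 t / 2); so E[X_t] = x_0 * exp((mu - sigma^2/2) t) * exp(sigma^2 t / 2) = x_0 * exp(mu t) = 8*exp(-t)/5.
Var(X_t) = E[X_t^2] - (E[X_t])^2 = x_0^2 * exp(2 mu t) * (exp(sigma^2 t) - 1) = (64*exp(49*t) - 64)*exp(-2*t)/25.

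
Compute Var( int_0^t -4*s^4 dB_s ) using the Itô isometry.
Var = 16*t^9/9

The Itô integral of a deterministic integrand f(s) has mean 0 because each increment f(s) * (B_{s+ds} - B_s) has mean 0. By the Itô isometry:
  Var( int_0^t f(s) dB_s ) = E[ (int_0^t f(s) dB_s)^2 ] = int_0^t f(s)^2 ds.
Here f(s) = -4*s^4, so f(s)^2 = 16*s^8. Integrate:
  int_0^t (16*s^8) ds = 16*t^9/9.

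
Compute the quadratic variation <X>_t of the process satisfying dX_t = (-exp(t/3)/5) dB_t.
<X>_t = 3*exp(2*t/3)/50 - 3/50

For an Itô process dX_t = a(t) dt + b(t) dB_t, the quadratic variation is <X>_t = int_0^t b(s)^2 ds (the drift term does not contribute). Here b(s) = -exp(s/3)/5, so
  b(s)^2 = exp(2*s/3)/25.
Integrating from 0 to t:
  <X>_t = int_0^t (exp(2*s/3)/25) ds = 3*exp(2*t/3)/50 - 3/50.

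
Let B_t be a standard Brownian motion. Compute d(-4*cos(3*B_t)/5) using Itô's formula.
d(-4*cos(3*B_t)/5) = (18*cos(3*B_t)/5) dt + (12*sin(3*B_t)/5) dB_t

Itô's formula for f(B_t) gives d f(B_t) = f'(B_t) dB_t + (1/2) f''(B_t) dt. Compute derivatives of f(x) = -4*cos(3*x)/5:
  f'(x)  = 12*sin(3*x)/5
  f''(x) = 36*cos(3*x)/5
Substitute x = B_t and multiply the f'' term by 1/2:
  drift     = (1/2) * (36*cos(3*x)/5) evaluated at B_t = 18*cos(3*B_t)/5
  diffusion = (12*sin(3*x)/5) evaluated at B_t = 12*sin(3*B_t)/5
Therefore d(-4*cos(3*B_t)/5) = (18*cos(3*B_t)/5) dt + (12*sin(3*B_t)/5) dB_t.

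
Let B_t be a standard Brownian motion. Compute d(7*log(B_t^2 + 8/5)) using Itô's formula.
d(7*log(B_t^2 + 8/5)) = (35*(8 - 5*B_t^2)/(5*B_t^2 + 8)^2) dt + (70*B_t/(5*B_t^2 + 8)) dB_t

Itô's formula for f(B_t) gives d f(B_t) = f'(B_t) dB_t + (1/2) f''(B_t) dt. Compute derivatives of f(x) = 7*log(x^2 + 8/5):
  f'(x)  = 70*x/(5*x^2 + 8)
  f''(x) = 70*(8 - 5*x^2)/(5*x^2 + 8)^2
Substitute x = B_t and multiply the f'' term by 1/2:
  drift     = (1/2) * (70*(8 - 5*x^2)/(5*x^2 + 8)^2) evaluated at B_t = 35*(8 - 5*B_t^2)/(5*B_t^2 + 8)^2
  diffusion = (70*x/(5*x^2 + 8)) evaluated at B_t = 70*B_t/(5*B_t^2 + 8)
Therefore d(7*log(B_t^2 + 8/5)) = (35*(8 - 5*B_t^2)/(5*B_t^2 + 8)^2) dt + (70*B_t/(5*B_t^2 + 8)) dB_t.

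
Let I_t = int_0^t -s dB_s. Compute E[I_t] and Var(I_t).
E[I_t] = 0; Var(I_t) = t^3/3

The Itô integral of a deterministic integrand f(s) has mean 0 because each increment f(s) * (B_{s+ds} - B_s) has mean 0. By the Itô isometry:
  Var( int_0^t f(s) dB_s ) = E[ (int_0^t f(s) dB_s)^2 ] = int_0^t f(s)^2 ds.
Here f(s) = -s, so f(s)^2 = s^2. Integrate:
  int_0^t (s^2) ds = t^3/3.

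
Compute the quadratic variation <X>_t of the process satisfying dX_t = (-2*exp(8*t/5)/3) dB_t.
<X>_t = 5*exp(16*t/5)/36 - 5/36

For an Itô process dX_t = a(t) dt + b(t) dB_t, the quadratic variation is <X>_t = int_0^t b(s)^2 ds (the drift term does not contribute). Here b(s) = -2*exp(8*s/5)/3, so
  b(s)^2 = 4*exp(16*s/5)/9.
Integrating from 0 to t:
  <X>_t = int_0^t (4*exp(16*s/5)/9) ds = 5*exp(16*t/5)/36 - 5/36.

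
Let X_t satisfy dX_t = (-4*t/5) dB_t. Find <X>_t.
<X>_t = 16*t^3/75

For an Itô process dX_t = a(t) dt + b(t) dB_t, the quadratic variation is <X>_t = int_0^t b(s)^2 ds (the drift term does not contribute). Here b(s) = -4*s/5, so
  b(s)^2 = 16*s^2/25.
Integrating from 0 to t:
  <X>_t = int_0^t (16*s^2/25) ds = 16*t^3/75.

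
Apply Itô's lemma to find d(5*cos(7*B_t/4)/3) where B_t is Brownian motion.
d(5*cos(7*B_t/4)/3) = (-245*cos(7*B_t/4)/96) dt + (-35*sin(7*B_t/4)/12) dB_t

Itô's formula for f(B_t) gives d f(B_t) = f'(B_t) dB_t + (1/2) f''(B_t) dt. Compute derivatives of f(x) = 5*cos(7*x/4)/3:
  f'(x)  = -35*sin(7*x/4)/12
  f''(x) = -245*cos(7*x/4)/48
Substitute x = B_t and multiply the f'' term by 1/2:
  drift     = (1/2) * (-245*cos(7*x/4)/48) evaluated at B_t = -245*cos(7*B_t/4)/96
  diffusion = (-35*sin(7*x/4)/12) evaluated at B_t = -35*sin(7*B_t/4)/12
Therefore d(5*cos(7*B_t/4)/3) = (-245*cos(7*B_t/4)/96) dt + (-35*sin(7*B_t/4)/12) dB_t.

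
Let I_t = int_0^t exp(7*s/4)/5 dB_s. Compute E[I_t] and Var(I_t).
E[I_t] = 0; Var(I_t) = 2*exp(7*t/2)/175 - 2/175

The Itô integral of a deterministic integrand f(s) has mean 0 because each increment f(s) * (B_{s+ds} - B_s) has mean 0. By the Itô isometry:
  Var( int_0^t f(s) dB_s ) = E[ (int_0^t f(s) dB_s)^2 ] = int_0^t f(s)^2 ds.
Here f(s) = exp(7*s/4)/5, so f(s)^2 = exp(7*s/2)/25. Integrate:
  int_0^t (exp(7*s/2)/25) ds = 2*exp(7*t/2)/175 - 2/175.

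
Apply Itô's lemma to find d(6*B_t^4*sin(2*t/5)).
d(6*B_t^4*sin(2*t/5)) = (12*B_t^2*(B_t^2*cos(2*t/5) + 15*sin(2*t/5))/5) dt + (24*B_t^3*sin(2*t/5)) dB_t

Itô's formula for f(t, x): d f(t, B_t) = (f_t + (1/2) f_xx) dt + f_x dB_t. Compute partials of f(t, x) = 6*x^4*sin(2*t/5):
  f_t(t,x)  = 12*x^4*cos(2*t/5)/5
  f_x(t,x)  = 24*x^3*sin(2*t/5)
  f_xx(t,x) = 72*x^2*sin(2*t/5)
Assemble drift = f_t + (1/2) f_xx = 12*x^2*(x^2*cos(2*t/5) + 15*sin(2*t/5))/5 and diffusion = f_x = 24*x^3*sin(2*t/5). Substituting x = B_t:
  d(6*B_t^4*sin(2*t/5)) = (12*B_t^2*(B_t^2*cos(2*t/5) + 15*sin(2*t/5))/5) dt + (24*B_t^3*sin(2*t/5)) dB_t.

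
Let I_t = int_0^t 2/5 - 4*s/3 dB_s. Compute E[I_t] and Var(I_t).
E[I_t] = 0; Var(I_t) = 4*t*(100*t^2 - 90*t + 27)/675

The Itô integral of a deterministic integrand f(s) has mean 0 because each increment f(s) * (B_{s+ds} - B_s) has mean 0. By the Itô isometry:
  Var( int_0^t f(s) dB_s ) = E[ (int_0^t f(s) dB_s)^2 ] = int_0^t f(s)^2 ds.
Here f(s) = 2/5 - 4*s/3, so f(s)^2 = 4*(10*s - 3)^2/225. Integrate:
  int_0^t (4*(10*s - 3)^2/225) ds = 4*t*(100*t^2 - 90*t + 27)/675.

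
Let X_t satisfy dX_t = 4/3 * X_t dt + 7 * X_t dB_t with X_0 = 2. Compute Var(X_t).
Var(X_t) = 4*(exp(49*t) - 1)*exp(8*t/3)

For GBM dX = mu X dt + sigma X dB with X_0 = x_0, apply Itô to Y = log X: dY = (mu - sigma^2/2) dt + sigma dB, so Y_t = log(x_0) + (mu - sigma^2/2) t + sigma B_t and hence X_t = x_0 * exp((mu - sigma^2/2) t + sigma B_t).
With mu = 4/3, sigma = 7, x_0 = 2, this gives:
  X_t = 2 * exp((-139/6) * t + (7) * B_t).
Since sigma*B_t ~ Normal(0, sigma^2 t), E[exp(sigma*B_t)] = exp(sigma^2 t / 2); so E[X_t] = x_0 * exp((mu - sigma^2/2) t) * exp(sigma^2 t / 2) = x_0 * exp(mu t) = 2*exp(4*t/3).
Var(X_t) = E[X_t^2] - (E[X_t])^2 = x_0^2 * exp(2 mu t) * (exp(sigma^2 t) - 1) = 4*(exp(49*t) - 1)*exp(8*t/3).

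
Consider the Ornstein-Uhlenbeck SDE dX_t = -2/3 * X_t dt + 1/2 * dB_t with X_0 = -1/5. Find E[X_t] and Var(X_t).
E[X_t] = -exp(-2*t/3)/5; Var(X_t) = 3/16 - 3*exp(-4*t/3)/16

The OU SDE dX = -theta X dt + sigma dB admits the integrating factor exp(theta t): d(exp(theta t) X_t) = sigma exp(theta t) dB_t. Integrating from 0 to t:
  X_t = x_0 * exp(-theta t) + sigma * int_0^t exp(-theta (t-s)) dB_s.
The Itô integral has mean 0 and (by the Itô isometry) variance sigma^2 * int_0^t exp(-2 theta (t - s)) ds = sigma^2 * (1 - exp(-2 theta t)) / (2 theta).
With theta = 2/3, sigma = 1/2, x_0 = -1/5:
  E[X_t] = -1/5 * exp(-2/3 t) = -exp(-2*t/3)/5
  Var(X_t) = (1/2)^2 * (1 - exp(-2*2/3 t)) / (2 * 2/3) = 3/16 - 3*exp(-4*t/3)/16.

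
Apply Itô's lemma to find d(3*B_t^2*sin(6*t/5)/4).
d(3*B_t^2*sin(6*t/5)/4) = (9*B_t^2*cos(6*t/5)/10 + 3*sin(6*t/5)/4) dt + (3*B_t*sin(6*t/5)/2) dB_t

Itô's formula for f(t, x): d f(t, B_t) = (f_t + (1/2) f_xx) dt + f_x dB_t. Compute partials of f(t, x) = 3*x^2*sin(6*t/5)/4:
  f_t(t,x)  = 9*x^2*cos(6*t/5)/10
  f_x(t,x)  = 3*x*sin(6*t/5)/2
  f_xx(t,x) = 3*sin(6*t/5)/2
Assemble drift = f_t + (1/2) f_xx = 9*x^2*cos(6*t/5)/10 + 3*sin(6*t/5)/4 and diffusion = f_x = 3*x*sin(6*t/5)/2. Substituting x = B_t:
  d(3*B_t^2*sin(6*t/5)/4) = (9*B_t^2*cos(6*t/5)/10 + 3*sin(6*t/5)/4) dt + (3*B_t*sin(6*t/5)/2) dB_t.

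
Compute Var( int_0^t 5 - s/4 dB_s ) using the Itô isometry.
Var = t*(t^2 - 60*t + 1200)/48

The Itô integral of a deterministic integrand f(s) has mean 0 because each increment f(s) * (B_{s+ds} - B_s) has mean 0. By the Itô isometry:
  Var( int_0^t f(s) dB_s ) = E[ (int_0^t f(s) dB_s)^2 ] = int_0^t f(s)^2 ds.
Here f(s) = 5 - s/4, so f(s)^2 = (s - 20)^2/16. Integrate:
  int_0^t ((s - 20)^2/16) ds = t*(t^2 - 60*t + 1200)/48.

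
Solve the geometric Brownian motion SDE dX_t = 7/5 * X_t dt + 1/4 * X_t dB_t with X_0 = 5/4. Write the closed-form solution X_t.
X_t = 5/4 * exp((219/160) * t + (1/4) * B_t)

For GBM dX = mu X dt + sigma X dB with X_0 = x_0, apply Itô to Y = log X: dY = (mu - sigma^2/2) dt + sigma dB, so Y_t = log(x_0) + (mu - sigma^2/2) t + sigma B_t and hence X_t = x_0 * exp((mu - sigma^2/2) t + sigma B_t).
With mu = 7/5, sigma = 1/4, x_0 = 5/4, this gives:
  X_t = 5/4 * exp((219/160) * t + (1/4) * B_t).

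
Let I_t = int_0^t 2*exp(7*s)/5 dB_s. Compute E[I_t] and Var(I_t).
E[I_t] = 0; Var(I_t) = 2*exp(14*t)/175 - 2/175

The Itô integral of a deterministic integrand f(s) has mean 0 because each increment f(s) * (B_{s+ds} - B_s) has mean 0. By the Itô isometry:
  Var( int_0^t f(s) dB_s ) = E[ (int_0^t f(s) dB_s)^2 ] = int_0^t f(s)^2 ds.
Here f(s) = 2*exp(7*s)/5, so f(s)^2 = 4*exp(14*s)/25. Integrate:
  int_0^t (4*exp(14*s)/25) ds = 2*exp(14*t)/175 - 2/175.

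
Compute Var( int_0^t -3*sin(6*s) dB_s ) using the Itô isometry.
Var = 9*t/2 - 3*sin(12*t)/8

The Itô integral of a deterministic integrand f(s) has mean 0 because each increment f(s) * (B_{s+ds} - B_s) has mean 0. By the Itô isometry:
  Var( int_0^t f(s) dB_s ) = E[ (int_0^t f(s) dB_s)^2 ] = int_0^t f(s)^2 ds.
Here f(s) = -3*sin(6*s), so f(s)^2 = 9*sin(6*s)^2. Integrate:
  int_0^t (9*sin(6*s)^2) ds = 9*t/2 - 3*sin(12*t)/8.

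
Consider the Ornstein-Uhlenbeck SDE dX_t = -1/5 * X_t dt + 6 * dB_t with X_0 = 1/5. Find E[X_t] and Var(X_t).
E[X_t] = exp(-t/5)/5; Var(X_t) = 90 - 90*exp(-2*t/5)

The OU SDE dX = -theta X dt + sigma dB admits the integrating factor exp(theta t): d(exp(theta t) X_t) = sigma exp(theta t) dB_t. Integrating from 0 to t:
  X_t = x_0 * exp(-theta t) + sigma * int_0^t exp(-theta (t-s)) dB_s.
The Itô integral has mean 0 and (by the Itô isometry) variance sigma^2 * int_0^t exp(-2 theta (t - s)) ds = sigma^2 * (1 - exp(-2 theta t)) / (2 theta).
With theta = 1/5, sigma = 6, x_0 = 1/5:
  E[X_t] = 1/5 * exp(-1/5 t) = exp(-t/5)/5
  Var(X_t) = (6)^2 * (1 - exp(-2*1/5 t)) / (2 * 1/5) = 90 - 90*exp(-2*t/5).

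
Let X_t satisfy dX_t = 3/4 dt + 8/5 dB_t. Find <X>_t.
<X>_t = 64*t/25

For an Itô process dX_t = a(t) dt + b(t) dB_t, the quadratic variation is <X>_t = int_0^t b(s)^2 ds (the drift term does not contribute). Here b(s) = 8/5, so
  b(s)^2 = 64/25.
Integrating from 0 to t:
  <X>_t = int_0^t (64/25) ds = 64*t/25.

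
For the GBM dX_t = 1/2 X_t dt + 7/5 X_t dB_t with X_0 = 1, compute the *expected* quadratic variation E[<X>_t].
E[<X>_t] = 49*exp(74*t/25)/74 - 49/74

<X>_t = int_0^t ((7/5) * X_s)^2 ds. Taking expectation inside the integral: E[<X>_t] = (7/5)^2 * int_0^t E[X_s^2] ds. For GBM, E[X_s^2] = x_0^2 * exp((2 mu + sigma^2) s). Integrating:
  E[<X>_t] = (7/5)^2 * 1^2 * (exp((2*(1/2) + (7/5)^2) t) - 1) / (2*(1/2) + (7/5)^2)
           = (7/5)^2 * 1^2 * (exp((74/25) t) - 1) / (74/25) = 49*exp(74*t/25)/74 - 49/74.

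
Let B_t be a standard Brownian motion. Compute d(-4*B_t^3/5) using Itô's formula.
d(-4*B_t^3/5) = (-12*B_t/5) dt + (-12*B_t^2/5) dB_t

Itô's formula for f(B_t) gives d f(B_t) = f'(B_t) dB_t + (1/2) f''(B_t) dt. Compute derivatives of f(x) = -4*x^3/5:
  f'(x)  = -12*x^2/5
  f''(x) = -24*x/5
Substitute x = B_t and multiply the f'' term by 1/2:
  drift     = (1/2) * (-24*x/5) evaluated at B_t = -12*B_t/5
  diffusion = (-12*x^2/5) evaluated at B_t = -12*B_t^2/5
Therefore d(-4*B_t^3/5) = (-12*B_t/5) dt + (-12*B_t^2/5) dB_t.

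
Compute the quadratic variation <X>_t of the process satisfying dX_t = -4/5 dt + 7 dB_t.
<X>_t = 49*t

For an Itô process dX_t = a(t) dt + b(t) dB_t, the quadratic variation is <X>_t = int_0^t b(s)^2 ds (the drift term does not contribute). Here b(s) = 7, so
  b(s)^2 = 49.
Integrating from 0 to t:
  <X>_t = int_0^t (49) ds = 49*t.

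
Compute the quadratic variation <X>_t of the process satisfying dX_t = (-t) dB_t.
<X>_t = t^3/3

For an Itô process dX_t = a(t) dt + b(t) dB_t, the quadratic variation is <X>_t = int_0^t b(s)^2 ds (the drift term does not contribute). Here b(s) = -s, so
  b(s)^2 = s^2.
Integrating from 0 to t:
  <X>_t = int_0^t (s^2) ds = t^3/3.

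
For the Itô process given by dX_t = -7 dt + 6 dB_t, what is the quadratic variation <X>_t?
<X>_t = 36*t

For an Itô process dX_t = a(t) dt + b(t) dB_t, the quadratic variation is <X>_t = int_0^t b(s)^2 ds (the drift term does not contribute). Here b(s) = 6, so
  b(s)^2 = 36.
Integrating from 0 to t:
  <X>_t = int_0^t (36) ds = 36*t.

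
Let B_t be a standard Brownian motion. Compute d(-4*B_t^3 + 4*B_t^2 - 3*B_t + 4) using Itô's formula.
d(-4*B_t^3 + 4*B_t^2 - 3*B_t + 4) = (4 - 12*B_t) dt + (-12*B_t^2 + 8*B_t - 3) dB_t

Itô's formula for f(B_t) gives d f(B_t) = f'(B_t) dB_t + (1/2) f''(B_t) dt. Compute derivatives of f(x) = -4*x^3 + 4*x^2 - 3*x + 4:
  f'(x)  = -12*x^2 + 8*x - 3
  f''(x) = 8 - 24*x
Substitute x = B_t and multiply the f'' term by 1/2:
  drift     = (1/2) * (8 - 24*x) evaluated at B_t = 4 - 12*B_t
  diffusion = (-12*x^2 + 8*x - 3) evaluated at B_t = -12*B_t^2 + 8*B_t - 3
Therefore d(-4*B_t^3 + 4*B_t^2 - 3*B_t + 4) = (4 - 12*B_t) dt + (-12*B_t^2 + 8*B_t - 3) dB_t.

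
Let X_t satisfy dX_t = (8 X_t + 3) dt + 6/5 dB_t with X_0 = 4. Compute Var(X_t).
Var(X_t) = 9*exp(16*t)/100 - 9/100

The variance V(t) = Var(X_t) satisfies V'(t) = 2 a V(t) + c^2 with V(0) = 0 (drift coefficient is linear in X, diffusion is constant). With a = 8, c = 6/5, the solution is
  V(t) = (c^2 / (2 a)) * (exp(2 a t) - 1)
       = ((6/5)^2 / (2*8)) * (exp(16 t) - 1)
       = 9*exp(16*t)/100 - 9/100.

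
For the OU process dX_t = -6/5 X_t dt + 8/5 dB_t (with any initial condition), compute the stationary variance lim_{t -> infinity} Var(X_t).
lim Var(X_t) = 16/15

The OU SDE dX = -theta X dt + sigma dB admits the integrating factor exp(theta t): d(exp(theta t) X_t) = sigma exp(theta t) dB_t. Integrating from 0 to t gives X_t = x_0 * exp(-theta t) + sigma * int_0^t exp(-theta (t-s)) dB_s for any initial x_0. The Itô integral has variance (by the Itô isometry) sigma^2 * int_0^t exp(-2 theta (t - s)) ds = sigma^2 * (1 - exp(-2 theta t)) / (2 theta), independent of x_0.
With theta = 6/5, sigma = 8/5:
  Var(X_t) = (8/5)^2 * (1 - exp(-2*6/5 t)) / (2 * 6/5) = 16/15 - 16*exp(-12*t/5)/15.
As t -> infinity, exp(-2*6/5 t) -> 0, so the stationary variance is sigma^2 / (2 theta) = 16/15.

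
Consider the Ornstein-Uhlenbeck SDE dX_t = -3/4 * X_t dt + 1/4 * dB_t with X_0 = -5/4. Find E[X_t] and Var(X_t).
E[X_t] = -5*exp(-3*t/4)/4; Var(X_t) = 1/24 - exp(-3*t/2)/24

The OU SDE dX = -theta X dt + sigma dB admits the integrating factor exp(theta t): d(exp(theta t) X_t) = sigma exp(theta t) dB_t. Integrating from 0 to t:
  X_t = x_0 * exp(-theta t) + sigma * int_0^t exp(-theta (t-s)) dB_s.
The Itô integral has mean 0 and (by the Itô isometry) variance sigma^2 * int_0^t exp(-2 theta (t - s)) ds = sigma^2 * (1 - exp(-2 theta t)) / (2 theta).
With theta = 3/4, sigma = 1/4, x_0 = -5/4:
  E[X_t] = -5/4 * exp(-3/4 t) = -5*exp(-3*t/4)/4
  Var(X_t) = (1/4)^2 * (1 - exp(-2*3/4 t)) / (2 * 3/4) = 1/24 - exp(-3*t/2)/24.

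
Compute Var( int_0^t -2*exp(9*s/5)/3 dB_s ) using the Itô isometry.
Var = 10*exp(18*t/5)/81 - 10/81

The Itô integral of a deterministic integrand f(s) has mean 0 because each increment f(s) * (B_{s+ds} - B_s) has mean 0. By the Itô isometry:
  Var( int_0^t f(s) dB_s ) = E[ (int_0^t f(s) dB_s)^2 ] = int_0^t f(s)^2 ds.
Here f(s) = -2*exp(9*s/5)/3, so f(s)^2 = 4*exp(18*s/5)/9. Integrate:
  int_0^t (4*exp(18*s/5)/9) ds = 10*exp(18*t/5)/81 - 10/81.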